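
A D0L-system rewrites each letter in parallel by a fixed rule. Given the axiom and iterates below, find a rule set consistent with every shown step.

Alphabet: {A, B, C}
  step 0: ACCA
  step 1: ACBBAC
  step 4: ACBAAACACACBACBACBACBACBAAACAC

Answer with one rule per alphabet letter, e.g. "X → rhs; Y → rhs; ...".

  step 0 ⇒ step 1: ACCA ⇒ AC·B·B·AC
    A ↦ AC
    C ↦ B
    B ↦ AA  (constrained at step 1)

A->AC, B->AA, C->B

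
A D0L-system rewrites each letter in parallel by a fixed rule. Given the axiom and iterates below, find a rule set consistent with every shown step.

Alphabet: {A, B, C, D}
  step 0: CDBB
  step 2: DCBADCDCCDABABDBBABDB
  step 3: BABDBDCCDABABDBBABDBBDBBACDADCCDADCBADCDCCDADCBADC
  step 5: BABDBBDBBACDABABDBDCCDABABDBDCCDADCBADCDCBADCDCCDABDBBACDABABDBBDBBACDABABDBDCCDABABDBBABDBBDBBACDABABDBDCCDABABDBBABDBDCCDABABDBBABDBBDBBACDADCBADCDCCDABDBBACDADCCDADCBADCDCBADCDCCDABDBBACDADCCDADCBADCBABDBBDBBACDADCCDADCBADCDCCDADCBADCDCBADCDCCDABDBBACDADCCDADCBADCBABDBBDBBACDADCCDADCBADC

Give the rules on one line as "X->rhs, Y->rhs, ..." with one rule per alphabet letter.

  step 2 ⇒ step 3: DCBADCDCCDABABDBBABDB ⇒ BA·BDB·DC·CDA·BA·BDB·BA·BDB·BDB·BA·CDA·DC·CDA·DC·BA·DC·DC·CDA·DC·BA·DC
    A ↦ CDA
    B ↦ DC
    C ↦ BDB
    D ↦ BA

A->CDA, B->DC, C->BDB, D->BA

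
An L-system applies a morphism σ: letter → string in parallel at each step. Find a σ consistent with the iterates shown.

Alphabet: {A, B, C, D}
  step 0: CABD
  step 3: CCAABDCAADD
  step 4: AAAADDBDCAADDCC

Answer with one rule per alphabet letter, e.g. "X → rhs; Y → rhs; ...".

  step 3 ⇒ step 4: CCAABDCAADD ⇒ AA·AA·D·D·BD·C·AA·D·D·C·C
    A ↦ D
    B ↦ BD
    C ↦ AA
    D ↦ C

A->D, B->BD, C->AA, D->C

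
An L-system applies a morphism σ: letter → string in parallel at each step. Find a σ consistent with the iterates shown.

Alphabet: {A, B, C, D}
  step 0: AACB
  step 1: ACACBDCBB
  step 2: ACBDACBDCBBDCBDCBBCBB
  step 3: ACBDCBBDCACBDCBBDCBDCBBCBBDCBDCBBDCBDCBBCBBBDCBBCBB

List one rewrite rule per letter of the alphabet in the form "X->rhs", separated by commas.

  step 2 ⇒ step 3: ACBDACBDCBBDCBDCBBCBB ⇒ AC·BD·CBB·DC·AC·BD·CBB·DC·BD·CBB·CBB·DC·BD·CBB·DC·BD·CBB·CBB·BD·CBB·CBB
    A ↦ AC
    B ↦ CBB
    C ↦ BD
    D ↦ DC

A->AC, B->CBB, C->BD, D->DC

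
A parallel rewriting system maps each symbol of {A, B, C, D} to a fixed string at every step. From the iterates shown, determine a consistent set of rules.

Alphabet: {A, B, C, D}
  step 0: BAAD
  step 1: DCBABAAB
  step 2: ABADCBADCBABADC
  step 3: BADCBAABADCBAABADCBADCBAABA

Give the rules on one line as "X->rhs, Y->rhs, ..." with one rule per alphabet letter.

  step 2 ⇒ step 3: ABADCBADCBABADC ⇒ BA·DC·BA·AB·A·DC·BA·AB·A·DC·BA·DC·BA·AB·A
    A ↦ BA
    B ↦ DC
    C ↦ A
    D ↦ AB

A->BA, B->DC, C->A, D->AB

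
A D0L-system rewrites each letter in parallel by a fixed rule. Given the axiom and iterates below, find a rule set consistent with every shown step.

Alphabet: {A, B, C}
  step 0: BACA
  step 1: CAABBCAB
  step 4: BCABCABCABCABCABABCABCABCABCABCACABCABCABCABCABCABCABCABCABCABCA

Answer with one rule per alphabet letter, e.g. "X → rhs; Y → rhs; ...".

A->AB, B->CA, C->BC

  step 0 ⇒ step 1: BACA ⇒ CA·AB·BC·AB
    A ↦ AB
    B ↦ CA
    C ↦ BC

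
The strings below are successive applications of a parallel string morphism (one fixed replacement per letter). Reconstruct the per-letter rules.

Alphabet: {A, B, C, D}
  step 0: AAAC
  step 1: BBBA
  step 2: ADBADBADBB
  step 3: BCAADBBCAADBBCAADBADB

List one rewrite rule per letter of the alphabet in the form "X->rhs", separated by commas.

  step 2 ⇒ step 3: ADBADBADBB ⇒ B·CA·ADB·B·CA·ADB·B·CA·ADB·ADB
    A ↦ B
    B ↦ ADB
    D ↦ CA
  step 0 ⇒ step 1: AAAC ⇒ B·B·B·A
    C ↦ A

A->B, B->ADB, C->A, D->CA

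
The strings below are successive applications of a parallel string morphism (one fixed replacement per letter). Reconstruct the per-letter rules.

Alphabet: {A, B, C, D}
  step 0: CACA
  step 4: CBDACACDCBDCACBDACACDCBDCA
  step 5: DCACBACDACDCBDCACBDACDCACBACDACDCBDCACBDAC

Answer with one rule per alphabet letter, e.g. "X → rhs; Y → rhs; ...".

  step 4 ⇒ step 5: CBDACACDCBDCACBDACACDCBDCA ⇒ D·CA·CB·AC·D·AC·D·CB·D·CA·CB·D·AC·D·CA·CB·AC·D·AC·D·CB·D·CA·CB·D·AC
    A ↦ AC
    B ↦ CA
    C ↦ D
    D ↦ CB

A->AC, B->CA, C->D, D->CB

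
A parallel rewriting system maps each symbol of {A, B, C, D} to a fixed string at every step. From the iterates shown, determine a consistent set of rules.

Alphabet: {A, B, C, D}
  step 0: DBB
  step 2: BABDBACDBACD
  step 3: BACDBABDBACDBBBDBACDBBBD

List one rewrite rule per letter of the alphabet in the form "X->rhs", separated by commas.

  step 2 ⇒ step 3: BABDBACDBACD ⇒ BA·CD·BA·BD·BA·CD·BB·BD·BA·CD·BB·BD
    A ↦ CD
    B ↦ BA
    C ↦ BB
    D ↦ BD

A->CD, B->BA, C->BB, D->BD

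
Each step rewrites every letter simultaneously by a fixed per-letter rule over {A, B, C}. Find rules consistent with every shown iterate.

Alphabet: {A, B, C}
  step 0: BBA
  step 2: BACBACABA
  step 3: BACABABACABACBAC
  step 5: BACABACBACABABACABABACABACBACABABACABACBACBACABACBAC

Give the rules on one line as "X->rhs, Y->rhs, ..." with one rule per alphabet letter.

  step 2 ⇒ step 3: BACBACABA ⇒ BA·C·ABA·BA·C·ABA·C·BA·C
    A ↦ C
    B ↦ BA
    C ↦ ABA

A->C, B->BA, C->ABA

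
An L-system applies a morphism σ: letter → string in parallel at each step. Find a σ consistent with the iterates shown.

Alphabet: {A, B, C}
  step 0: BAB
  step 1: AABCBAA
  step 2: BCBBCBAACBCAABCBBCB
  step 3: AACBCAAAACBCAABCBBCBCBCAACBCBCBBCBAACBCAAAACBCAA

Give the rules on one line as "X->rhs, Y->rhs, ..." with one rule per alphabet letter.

  step 2 ⇒ step 3: BCBBCBAACBCAABCBBCB ⇒ AA·CBC·AA·AA·CBC·AA·BCB·BCB·CBC·AA·CBC·BCB·BCB·AA·CBC·AA·AA·CBC·AA
    A ↦ BCB
    B ↦ AA
    C ↦ CBC

A->BCB, B->AA, C->CBC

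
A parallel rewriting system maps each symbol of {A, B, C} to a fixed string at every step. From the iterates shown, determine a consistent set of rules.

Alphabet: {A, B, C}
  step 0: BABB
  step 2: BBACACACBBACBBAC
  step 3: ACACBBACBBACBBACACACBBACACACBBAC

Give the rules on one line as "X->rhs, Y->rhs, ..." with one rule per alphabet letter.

A->BB, B->AC, C->AC

  step 2 ⇒ step 3: BBACACACBBACBBAC ⇒ AC·AC·BB·AC·BB·AC·BB·AC·AC·AC·BB·AC·AC·AC·BB·AC
    A ↦ BB
    B ↦ AC
    C ↦ AC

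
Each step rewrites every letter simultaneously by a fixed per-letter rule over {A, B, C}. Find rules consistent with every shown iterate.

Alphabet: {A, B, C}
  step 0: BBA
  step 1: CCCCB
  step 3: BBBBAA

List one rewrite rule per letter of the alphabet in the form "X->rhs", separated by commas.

  step 0 ⇒ step 1: BBA ⇒ CC·CC·B
    A ↦ B
    B ↦ CC
    C ↦ A  (constrained at step 1)

A->B, B->CC, C->A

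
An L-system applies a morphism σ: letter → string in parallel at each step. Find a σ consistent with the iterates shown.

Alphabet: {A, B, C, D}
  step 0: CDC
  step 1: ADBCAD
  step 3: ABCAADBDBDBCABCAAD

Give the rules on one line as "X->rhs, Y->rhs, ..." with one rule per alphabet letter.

A->BD, B->A, C->AD, D->BC

  step 0 ⇒ step 1: CDC ⇒ AD·BC·AD
    C ↦ AD
    D ↦ BC
    A ↦ BD  (constrained at step 1)
    B ↦ A  (constrained at step 1)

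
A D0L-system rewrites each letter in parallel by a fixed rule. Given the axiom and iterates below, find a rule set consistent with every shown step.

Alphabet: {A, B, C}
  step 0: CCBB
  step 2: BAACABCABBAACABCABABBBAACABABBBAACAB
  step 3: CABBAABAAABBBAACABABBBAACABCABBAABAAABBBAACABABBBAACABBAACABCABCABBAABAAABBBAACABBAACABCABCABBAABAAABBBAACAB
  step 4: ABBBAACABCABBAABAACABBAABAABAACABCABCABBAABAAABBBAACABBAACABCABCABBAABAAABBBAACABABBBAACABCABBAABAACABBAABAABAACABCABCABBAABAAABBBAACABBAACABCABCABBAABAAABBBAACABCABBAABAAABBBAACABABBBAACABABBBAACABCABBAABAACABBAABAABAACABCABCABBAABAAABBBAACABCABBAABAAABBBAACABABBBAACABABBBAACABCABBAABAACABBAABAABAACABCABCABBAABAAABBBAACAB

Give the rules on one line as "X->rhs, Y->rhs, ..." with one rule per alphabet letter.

  step 3 ⇒ step 4: CABBAABAAABBBAACABABBBAACABCABBAABAAABBBAACABABBBAACABBAACABCABCABBAABAAABBBAACABBAACABCABCABBAABAAABBBAACAB ⇒ ABB·BAA·CAB·CAB·BAA·BAA·CAB·BAA·BAA·BAA·CAB·CAB·CAB·BAA·BAA·ABB·BAA·CAB·BAA·CAB·CAB·CAB·BAA·BAA·ABB·BAA·CAB·ABB·BAA·CAB·CAB·BAA·BAA·CAB·BAA·BAA·BAA·CAB·CAB·CAB·BAA·BAA·ABB·BAA·CAB·BAA·CAB·CAB·CAB·BAA·BAA·ABB·BAA·CAB·CAB·BAA·BAA·ABB·BAA·CAB·ABB·BAA·CAB·ABB·BAA·CAB·CAB·BAA·BAA·CAB·BAA·BAA·BAA·CAB·CAB·CAB·BAA·BAA·ABB·BAA·CAB·CAB·BAA·BAA·ABB·BAA·CAB·ABB·BAA·CAB·ABB·BAA·CAB·CAB·BAA·BAA·CAB·BAA·BAA·BAA·CAB·CAB·CAB·BAA·BAA·ABB·BAA·CAB
    A ↦ BAA
    B ↦ CAB
    C ↦ ABB

A->BAA, B->CAB, C->ABB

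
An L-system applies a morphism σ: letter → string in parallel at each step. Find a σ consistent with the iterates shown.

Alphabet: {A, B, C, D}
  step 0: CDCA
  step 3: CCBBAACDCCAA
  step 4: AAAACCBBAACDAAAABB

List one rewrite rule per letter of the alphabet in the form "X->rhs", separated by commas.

A->B, B->C, C->AA, D->CD

  step 3 ⇒ step 4: CCBBAACDCCAA ⇒ AA·AA·C·C·B·B·AA·CD·AA·AA·B·B
    A ↦ B
    B ↦ C
    C ↦ AA
    D ↦ CD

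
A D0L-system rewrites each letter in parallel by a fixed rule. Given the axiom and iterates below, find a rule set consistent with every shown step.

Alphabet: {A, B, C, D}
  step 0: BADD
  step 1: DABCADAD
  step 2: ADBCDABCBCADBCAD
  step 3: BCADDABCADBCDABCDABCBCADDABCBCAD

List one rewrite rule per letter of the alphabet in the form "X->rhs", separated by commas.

A->BC, B->DA, C->BC, D->AD

  step 2 ⇒ step 3: ADBCDABCBCADBCAD ⇒ BC·AD·DA·BC·AD·BC·DA·BC·DA·BC·BC·AD·DA·BC·BC·AD
    A ↦ BC
    B ↦ DA
    C ↦ BC
    D ↦ AD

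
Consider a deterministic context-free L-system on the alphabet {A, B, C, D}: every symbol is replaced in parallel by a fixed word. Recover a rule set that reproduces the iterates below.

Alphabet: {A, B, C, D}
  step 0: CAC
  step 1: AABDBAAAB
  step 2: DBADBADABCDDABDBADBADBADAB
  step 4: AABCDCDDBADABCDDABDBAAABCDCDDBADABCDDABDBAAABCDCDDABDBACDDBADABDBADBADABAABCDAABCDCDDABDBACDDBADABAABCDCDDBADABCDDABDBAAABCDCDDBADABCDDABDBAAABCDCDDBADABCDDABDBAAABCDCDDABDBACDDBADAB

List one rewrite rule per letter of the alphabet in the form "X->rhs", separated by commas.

A->DBA, B->DAB, C->AAB, D->CD

  step 1 ⇒ step 2: AABDBAAAB ⇒ DBA·DBA·DAB·CD·DAB·DBA·DBA·DBA·DAB
    A ↦ DBA
    B ↦ DAB
    D ↦ CD
  step 0 ⇒ step 1: CAC ⇒ AAB·DBA·AAB
    C ↦ AAB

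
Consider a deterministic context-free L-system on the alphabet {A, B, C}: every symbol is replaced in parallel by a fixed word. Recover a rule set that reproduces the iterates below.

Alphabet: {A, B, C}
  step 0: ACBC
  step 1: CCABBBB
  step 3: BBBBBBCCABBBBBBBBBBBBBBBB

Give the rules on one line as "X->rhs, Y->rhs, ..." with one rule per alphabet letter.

  step 0 ⇒ step 1: ACBC ⇒ CCA·B·BB·B
    A ↦ CCA
    B ↦ BB
    C ↦ B

A->CCA, B->BB, C->B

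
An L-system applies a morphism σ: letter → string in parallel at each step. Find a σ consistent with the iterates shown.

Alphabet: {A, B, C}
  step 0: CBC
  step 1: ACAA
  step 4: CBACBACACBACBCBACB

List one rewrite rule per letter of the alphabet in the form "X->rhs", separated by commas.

A->CB, B->CA, C->A

  step 0 ⇒ step 1: CBC ⇒ A·CA·A
    B ↦ CA
    C ↦ A
    A ↦ CB  (constrained at step 1)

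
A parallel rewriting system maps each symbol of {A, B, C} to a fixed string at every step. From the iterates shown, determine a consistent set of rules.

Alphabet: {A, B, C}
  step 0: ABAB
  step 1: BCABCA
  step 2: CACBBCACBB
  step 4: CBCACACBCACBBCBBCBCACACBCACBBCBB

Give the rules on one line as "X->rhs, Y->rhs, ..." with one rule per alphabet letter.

A->B, B->CA, C->CB

  step 1 ⇒ step 2: BCABCA ⇒ CA·CB·B·CA·CB·B
    A ↦ B
    B ↦ CA
    C ↦ CB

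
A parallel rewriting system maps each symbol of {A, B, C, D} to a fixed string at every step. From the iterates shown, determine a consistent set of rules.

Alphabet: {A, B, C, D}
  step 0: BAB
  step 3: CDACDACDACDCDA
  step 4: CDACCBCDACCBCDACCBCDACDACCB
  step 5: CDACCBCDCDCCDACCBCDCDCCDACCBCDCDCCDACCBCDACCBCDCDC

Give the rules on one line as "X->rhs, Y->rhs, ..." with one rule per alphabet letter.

  step 4 ⇒ step 5: CDACCBCDACCBCDACCBCDACDACCB ⇒ CD·A·CCB·CD·CD·C·CD·A·CCB·CD·CD·C·CD·A·CCB·CD·CD·C·CD·A·CCB·CD·A·CCB·CD·CD·C
    A ↦ CCB
    B ↦ C
    C ↦ CD
    D ↦ A

A->CCB, B->C, C->CD, D->A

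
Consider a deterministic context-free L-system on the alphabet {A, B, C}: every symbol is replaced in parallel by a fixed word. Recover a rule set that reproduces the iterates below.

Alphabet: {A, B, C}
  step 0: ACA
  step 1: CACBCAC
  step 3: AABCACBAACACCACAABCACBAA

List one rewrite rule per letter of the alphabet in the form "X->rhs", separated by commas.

A->CAC, B->AA, C->B

  step 0 ⇒ step 1: ACA ⇒ CAC·B·CAC
    A ↦ CAC
    C ↦ B
    B ↦ AA  (constrained at step 1)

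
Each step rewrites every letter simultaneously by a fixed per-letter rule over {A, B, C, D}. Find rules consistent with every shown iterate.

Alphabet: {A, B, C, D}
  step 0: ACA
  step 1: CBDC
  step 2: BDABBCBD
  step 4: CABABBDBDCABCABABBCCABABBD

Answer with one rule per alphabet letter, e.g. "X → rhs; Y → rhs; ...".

  step 1 ⇒ step 2: CBDC ⇒ BD·AB·BC·BD
    B ↦ AB
    C ↦ BD
    D ↦ BC
  step 0 ⇒ step 1: ACA ⇒ C·BD·C
    A ↦ C

A->C, B->AB, C->BD, D->BC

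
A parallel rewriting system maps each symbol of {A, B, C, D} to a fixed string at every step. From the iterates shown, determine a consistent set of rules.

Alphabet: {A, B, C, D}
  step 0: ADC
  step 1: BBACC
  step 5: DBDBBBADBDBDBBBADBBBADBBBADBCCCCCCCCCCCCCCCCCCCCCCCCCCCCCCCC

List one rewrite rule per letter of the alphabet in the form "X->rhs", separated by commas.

  step 0 ⇒ step 1: ADC ⇒ BB·A·CC
    A ↦ BB
    C ↦ CC
    D ↦ A
    B ↦ DB  (constrained at step 1)

A->BB, B->DB, C->CC, D->A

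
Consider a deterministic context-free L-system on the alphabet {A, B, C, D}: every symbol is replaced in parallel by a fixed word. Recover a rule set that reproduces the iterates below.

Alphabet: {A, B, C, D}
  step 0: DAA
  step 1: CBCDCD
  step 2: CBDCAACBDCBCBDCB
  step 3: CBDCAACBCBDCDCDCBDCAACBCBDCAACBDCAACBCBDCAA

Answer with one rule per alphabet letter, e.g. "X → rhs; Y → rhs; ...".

A->CD, B->CAA, C->CBD, D->CB

  step 2 ⇒ step 3: CBDCAACBDCBCBDCB ⇒ CBD·CAA·CB·CBD·CD·CD·CBD·CAA·CB·CBD·CAA·CBD·CAA·CB·CBD·CAA
    A ↦ CD
    B ↦ CAA
    C ↦ CBD
    D ↦ CB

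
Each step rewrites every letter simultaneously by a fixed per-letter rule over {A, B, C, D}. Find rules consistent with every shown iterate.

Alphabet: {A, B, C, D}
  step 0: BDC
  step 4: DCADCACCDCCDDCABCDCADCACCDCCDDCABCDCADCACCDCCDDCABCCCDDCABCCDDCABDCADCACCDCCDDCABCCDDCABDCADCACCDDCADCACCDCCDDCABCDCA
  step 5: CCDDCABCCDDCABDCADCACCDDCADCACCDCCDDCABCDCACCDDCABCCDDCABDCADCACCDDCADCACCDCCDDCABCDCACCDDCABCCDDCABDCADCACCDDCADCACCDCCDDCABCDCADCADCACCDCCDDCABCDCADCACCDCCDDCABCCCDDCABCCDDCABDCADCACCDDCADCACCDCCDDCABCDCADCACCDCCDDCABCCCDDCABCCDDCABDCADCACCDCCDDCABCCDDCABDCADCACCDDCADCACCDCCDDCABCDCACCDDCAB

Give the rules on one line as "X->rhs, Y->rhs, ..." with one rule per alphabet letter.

A->B, B->C, C->DCA, D->CCD

  step 4 ⇒ step 5: DCADCACCDCCDDCABCDCADCACCDCCDDCABCDCADCACCDCCDDCABCCCDDCABCCDDCABDCADCACCDCCDDCABCCDDCABDCADCACCDDCADCACCDCCDDCABCDCA ⇒ CCD·DCA·B·CCD·DCA·B·DCA·DCA·CCD·DCA·DCA·CCD·CCD·DCA·B·C·DCA·CCD·DCA·B·CCD·DCA·B·DCA·DCA·CCD·DCA·DCA·CCD·CCD·DCA·B·C·DCA·CCD·DCA·B·CCD·DCA·B·DCA·DCA·CCD·DCA·DCA·CCD·CCD·DCA·B·C·DCA·DCA·DCA·CCD·CCD·DCA·B·C·DCA·DCA·CCD·CCD·DCA·B·C·CCD·DCA·B·CCD·DCA·B·DCA·DCA·CCD·DCA·DCA·CCD·CCD·DCA·B·C·DCA·DCA·CCD·CCD·DCA·B·C·CCD·DCA·B·CCD·DCA·B·DCA·DCA·CCD·CCD·DCA·B·CCD·DCA·B·DCA·DCA·CCD·DCA·DCA·CCD·CCD·DCA·B·C·DCA·CCD·DCA·B
    A ↦ B
    B ↦ C
    C ↦ DCA
    D ↦ CCD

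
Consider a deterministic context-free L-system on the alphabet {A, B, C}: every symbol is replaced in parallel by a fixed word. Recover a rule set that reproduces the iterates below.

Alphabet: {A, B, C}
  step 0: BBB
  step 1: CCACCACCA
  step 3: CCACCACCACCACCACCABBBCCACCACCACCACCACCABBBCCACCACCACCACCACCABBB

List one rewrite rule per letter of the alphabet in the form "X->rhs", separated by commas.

A->C, B->CCA, C->BBB

  step 0 ⇒ step 1: BBB ⇒ CCA·CCA·CCA
    B ↦ CCA
    A ↦ C  (constrained at step 1)
    C ↦ BBB  (constrained at step 1)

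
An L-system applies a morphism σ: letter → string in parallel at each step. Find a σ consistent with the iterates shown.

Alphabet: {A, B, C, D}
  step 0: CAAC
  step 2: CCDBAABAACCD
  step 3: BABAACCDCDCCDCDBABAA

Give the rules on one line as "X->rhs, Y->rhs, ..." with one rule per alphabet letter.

  step 2 ⇒ step 3: CCDBAABAACCD ⇒ BA·BA·A·C·CD·CD·C·CD·CD·BA·BA·A
    A ↦ CD
    B ↦ C
    C ↦ BA
    D ↦ A

A->CD, B->C, C->BA, D->A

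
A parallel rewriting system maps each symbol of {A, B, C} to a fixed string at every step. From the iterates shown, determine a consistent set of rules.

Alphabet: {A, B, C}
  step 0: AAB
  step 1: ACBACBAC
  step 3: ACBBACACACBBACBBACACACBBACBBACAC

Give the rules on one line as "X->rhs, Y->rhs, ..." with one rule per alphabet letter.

A->ACB, B->AC, C->B

  step 0 ⇒ step 1: AAB ⇒ ACB·ACB·AC
    A ↦ ACB
    B ↦ AC
    C ↦ B  (constrained at step 1)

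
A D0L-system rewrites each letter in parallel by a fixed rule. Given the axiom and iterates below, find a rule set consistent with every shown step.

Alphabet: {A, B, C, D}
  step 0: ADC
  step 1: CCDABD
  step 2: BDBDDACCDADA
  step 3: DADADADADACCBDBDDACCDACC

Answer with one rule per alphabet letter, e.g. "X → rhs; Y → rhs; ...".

A->CC, B->DA, C->BD, D->DA

  step 2 ⇒ step 3: BDBDDACCDADA ⇒ DA·DA·DA·DA·DA·CC·BD·BD·DA·CC·DA·CC
    A ↦ CC
    B ↦ DA
    C ↦ BD
    D ↦ DA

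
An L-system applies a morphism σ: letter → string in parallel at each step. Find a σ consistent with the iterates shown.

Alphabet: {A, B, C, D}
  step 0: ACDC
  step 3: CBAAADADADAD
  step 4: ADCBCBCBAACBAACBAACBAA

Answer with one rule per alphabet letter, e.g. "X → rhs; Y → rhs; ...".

  step 3 ⇒ step 4: CBAAADADADAD ⇒ A·D·CB·CB·CB·AA·CB·AA·CB·AA·CB·AA
    A ↦ CB
    B ↦ D
    C ↦ A
    D ↦ AA

A->CB, B->D, C->A, D->AA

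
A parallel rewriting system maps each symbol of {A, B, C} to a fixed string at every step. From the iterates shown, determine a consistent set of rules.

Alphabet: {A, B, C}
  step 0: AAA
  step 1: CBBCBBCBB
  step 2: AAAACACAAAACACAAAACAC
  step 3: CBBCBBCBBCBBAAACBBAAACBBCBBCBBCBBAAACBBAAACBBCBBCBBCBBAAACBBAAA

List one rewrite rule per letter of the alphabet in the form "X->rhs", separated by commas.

  step 2 ⇒ step 3: AAAACACAAAACACAAAACAC ⇒ CBB·CBB·CBB·CBB·AAA·CBB·AAA·CBB·CBB·CBB·CBB·AAA·CBB·AAA·CBB·CBB·CBB·CBB·AAA·CBB·AAA
    A ↦ CBB
    C ↦ AAA
  step 1 ⇒ step 2: CBBCBBCBB ⇒ AAA·AC·AC·AAA·AC·AC·AAA·AC·AC
    B ↦ AC

A->CBB, B->AC, C->AAA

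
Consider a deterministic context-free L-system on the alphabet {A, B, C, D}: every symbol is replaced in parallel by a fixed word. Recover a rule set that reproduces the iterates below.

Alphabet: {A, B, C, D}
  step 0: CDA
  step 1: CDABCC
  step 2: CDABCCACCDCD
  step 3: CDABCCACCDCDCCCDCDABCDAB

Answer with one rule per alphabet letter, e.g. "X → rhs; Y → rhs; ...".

A->CC, B->AC, C->CD, D->AB

  step 2 ⇒ step 3: CDABCCACCDCD ⇒ CD·AB·CC·AC·CD·CD·CC·CD·CD·AB·CD·AB
    A ↦ CC
    B ↦ AC
    C ↦ CD
    D ↦ AB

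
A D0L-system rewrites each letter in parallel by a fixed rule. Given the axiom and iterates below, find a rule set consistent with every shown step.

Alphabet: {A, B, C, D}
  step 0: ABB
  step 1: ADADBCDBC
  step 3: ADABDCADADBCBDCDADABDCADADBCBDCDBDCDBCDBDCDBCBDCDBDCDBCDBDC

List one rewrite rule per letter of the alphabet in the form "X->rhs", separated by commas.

A->ADA, B->DBC, C->D, D->BDC

  step 0 ⇒ step 1: ABB ⇒ ADA·DBC·DBC
    A ↦ ADA
    B ↦ DBC
    C ↦ D  (constrained at step 1)
    D ↦ BDC  (constrained at step 1)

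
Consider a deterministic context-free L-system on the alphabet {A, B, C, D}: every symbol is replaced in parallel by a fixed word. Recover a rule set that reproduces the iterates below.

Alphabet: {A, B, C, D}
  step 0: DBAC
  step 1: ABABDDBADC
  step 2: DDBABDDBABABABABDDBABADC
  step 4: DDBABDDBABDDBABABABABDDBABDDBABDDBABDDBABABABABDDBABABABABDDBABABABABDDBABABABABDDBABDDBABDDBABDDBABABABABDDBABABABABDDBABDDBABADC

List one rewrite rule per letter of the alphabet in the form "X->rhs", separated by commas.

A->DDB, B->AB, C->ADC, D->AB

  step 1 ⇒ step 2: ABABDDBADC ⇒ DDB·AB·DDB·AB·AB·AB·AB·DDB·AB·ADC
    A ↦ DDB
    B ↦ AB
    C ↦ ADC
    D ↦ AB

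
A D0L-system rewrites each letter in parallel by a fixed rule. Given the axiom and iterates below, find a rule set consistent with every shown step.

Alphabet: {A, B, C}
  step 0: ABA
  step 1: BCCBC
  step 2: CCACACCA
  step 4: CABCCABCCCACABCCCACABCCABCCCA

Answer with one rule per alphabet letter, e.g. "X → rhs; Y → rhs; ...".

  step 1 ⇒ step 2: BCCBC ⇒ C·CA·CA·C·CA
    B ↦ C
    C ↦ CA
  step 0 ⇒ step 1: ABA ⇒ BC·C·BC
    A ↦ BC

A->BC, B->C, C->CA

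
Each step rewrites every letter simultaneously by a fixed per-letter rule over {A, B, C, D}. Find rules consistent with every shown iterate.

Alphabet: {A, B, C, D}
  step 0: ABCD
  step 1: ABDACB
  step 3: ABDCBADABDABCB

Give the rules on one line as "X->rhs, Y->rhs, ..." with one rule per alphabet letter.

  step 0 ⇒ step 1: ABCD ⇒ AB·D·A·CB
    A ↦ AB
    B ↦ D
    C ↦ A
    D ↦ CB

A->AB, B->D, C->A, D->CB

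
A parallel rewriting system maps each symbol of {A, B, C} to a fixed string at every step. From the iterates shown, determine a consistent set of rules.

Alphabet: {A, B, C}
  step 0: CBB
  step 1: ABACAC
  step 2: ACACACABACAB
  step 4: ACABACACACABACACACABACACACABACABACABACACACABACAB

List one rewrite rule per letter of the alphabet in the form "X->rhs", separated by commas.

  step 1 ⇒ step 2: ABACAC ⇒ AC·AC·AC·AB·AC·AB
    A ↦ AC
    B ↦ AC
    C ↦ AB

A->AC, B->AC, C->AB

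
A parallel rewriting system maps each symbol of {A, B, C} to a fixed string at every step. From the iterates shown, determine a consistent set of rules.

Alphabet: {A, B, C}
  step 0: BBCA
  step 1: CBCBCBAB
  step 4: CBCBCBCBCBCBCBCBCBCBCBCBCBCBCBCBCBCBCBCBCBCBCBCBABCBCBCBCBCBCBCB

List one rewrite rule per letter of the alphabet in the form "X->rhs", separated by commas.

A->AB, B->CB, C->CB

  step 0 ⇒ step 1: BBCA ⇒ CB·CB·CB·AB
    A ↦ AB
    B ↦ CB
    C ↦ CB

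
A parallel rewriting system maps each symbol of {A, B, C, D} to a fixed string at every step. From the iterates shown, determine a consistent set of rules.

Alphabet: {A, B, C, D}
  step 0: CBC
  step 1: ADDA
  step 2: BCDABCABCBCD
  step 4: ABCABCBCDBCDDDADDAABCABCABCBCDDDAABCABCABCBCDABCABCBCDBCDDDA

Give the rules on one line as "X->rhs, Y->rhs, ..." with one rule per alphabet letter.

  step 1 ⇒ step 2: ADDA ⇒ BCD·ABC·ABC·BCD
    A ↦ BCD
    D ↦ ABC
  step 0 ⇒ step 1: CBC ⇒ A·DD·A
    B ↦ DD
  step 0 ⇒ step 1: CBC ⇒ A·DD·A
    C ↦ A

A->BCD, B->DD, C->A, D->ABC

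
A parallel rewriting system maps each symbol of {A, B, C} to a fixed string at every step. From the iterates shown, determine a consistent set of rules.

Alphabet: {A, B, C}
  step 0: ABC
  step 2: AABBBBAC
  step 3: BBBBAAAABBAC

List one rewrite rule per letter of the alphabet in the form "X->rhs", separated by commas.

A->BB, B->A, C->AC

  step 2 ⇒ step 3: AABBBBAC ⇒ BB·BB·A·A·A·A·BB·AC
    A ↦ BB
    B ↦ A
    C ↦ AC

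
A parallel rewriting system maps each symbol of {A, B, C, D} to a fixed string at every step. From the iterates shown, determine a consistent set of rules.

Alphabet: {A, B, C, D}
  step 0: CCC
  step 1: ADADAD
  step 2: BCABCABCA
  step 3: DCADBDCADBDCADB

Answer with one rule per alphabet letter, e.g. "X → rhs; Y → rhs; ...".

A->B, B->DC, C->AD, D->CA

  step 2 ⇒ step 3: BCABCABCA ⇒ DC·AD·B·DC·AD·B·DC·AD·B
    A ↦ B
    B ↦ DC
    C ↦ AD
  step 1 ⇒ step 2: ADADAD ⇒ B·CA·B·CA·B·CA
    D ↦ CA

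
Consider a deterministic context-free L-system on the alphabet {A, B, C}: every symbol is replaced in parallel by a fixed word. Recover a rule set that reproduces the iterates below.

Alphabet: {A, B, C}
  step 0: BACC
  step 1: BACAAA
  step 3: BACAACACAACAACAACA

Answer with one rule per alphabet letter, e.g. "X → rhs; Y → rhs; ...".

  step 0 ⇒ step 1: BACC ⇒ BA·CA·A·A
    A ↦ CA
    B ↦ BA
    C ↦ A

A->CA, B->BA, C->A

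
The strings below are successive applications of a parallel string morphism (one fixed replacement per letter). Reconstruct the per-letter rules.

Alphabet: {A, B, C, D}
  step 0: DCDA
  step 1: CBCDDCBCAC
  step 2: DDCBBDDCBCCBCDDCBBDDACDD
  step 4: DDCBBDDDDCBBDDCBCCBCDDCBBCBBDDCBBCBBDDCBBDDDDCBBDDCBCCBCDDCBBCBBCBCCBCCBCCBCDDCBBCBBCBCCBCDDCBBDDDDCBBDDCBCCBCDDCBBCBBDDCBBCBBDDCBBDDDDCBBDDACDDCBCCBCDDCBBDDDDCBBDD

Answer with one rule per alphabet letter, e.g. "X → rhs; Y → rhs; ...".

A->AC, B->CBB, C->DD, D->CBC

  step 1 ⇒ step 2: CBCDDCBCAC ⇒ DD·CBB·DD·CBC·CBC·DD·CBB·DD·AC·DD
    A ↦ AC
    B ↦ CBB
    C ↦ DD
    D ↦ CBC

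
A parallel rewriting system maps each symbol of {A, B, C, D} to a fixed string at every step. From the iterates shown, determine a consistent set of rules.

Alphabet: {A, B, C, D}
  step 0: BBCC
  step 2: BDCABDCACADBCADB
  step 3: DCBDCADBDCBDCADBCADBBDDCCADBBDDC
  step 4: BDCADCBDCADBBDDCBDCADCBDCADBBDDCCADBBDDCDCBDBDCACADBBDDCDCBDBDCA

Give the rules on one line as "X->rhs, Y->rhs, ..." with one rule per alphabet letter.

  step 3 ⇒ step 4: DCBDCADBDCBDCADBCADBBDDCCADBBDDC ⇒ BD·CA·DC·BD·CA·DB·BD·DC·BD·CA·DC·BD·CA·DB·BD·DC·CA·DB·BD·DC·DC·BD·BD·CA·CA·DB·BD·DC·DC·BD·BD·CA
    A ↦ DB
    B ↦ DC
    C ↦ CA
    D ↦ BD

A->DB, B->DC, C->CA, D->BD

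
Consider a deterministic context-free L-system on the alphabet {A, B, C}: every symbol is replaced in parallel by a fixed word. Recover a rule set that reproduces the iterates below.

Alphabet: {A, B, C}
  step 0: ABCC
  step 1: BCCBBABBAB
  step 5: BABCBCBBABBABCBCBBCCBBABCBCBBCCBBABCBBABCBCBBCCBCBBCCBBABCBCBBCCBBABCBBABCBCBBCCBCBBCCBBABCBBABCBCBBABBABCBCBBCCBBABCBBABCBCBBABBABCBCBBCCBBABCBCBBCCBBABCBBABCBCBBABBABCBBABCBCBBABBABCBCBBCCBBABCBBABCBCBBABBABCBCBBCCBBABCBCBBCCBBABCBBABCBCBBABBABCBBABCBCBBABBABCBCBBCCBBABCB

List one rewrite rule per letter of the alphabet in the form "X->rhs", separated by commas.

A->BC, B->CB, C->BAB

  step 0 ⇒ step 1: ABCC ⇒ BC·CB·BAB·BAB
    A ↦ BC
    B ↦ CB
    C ↦ BAB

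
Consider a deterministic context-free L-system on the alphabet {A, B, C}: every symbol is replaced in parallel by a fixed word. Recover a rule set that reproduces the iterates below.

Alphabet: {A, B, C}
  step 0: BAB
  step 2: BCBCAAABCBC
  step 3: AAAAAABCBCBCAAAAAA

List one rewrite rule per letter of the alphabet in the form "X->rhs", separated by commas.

A->BC, B->AA, C->A

  step 2 ⇒ step 3: BCBCAAABCBC ⇒ AA·A·AA·A·BC·BC·BC·AA·A·AA·A
    A ↦ BC
    B ↦ AA
    C ↦ A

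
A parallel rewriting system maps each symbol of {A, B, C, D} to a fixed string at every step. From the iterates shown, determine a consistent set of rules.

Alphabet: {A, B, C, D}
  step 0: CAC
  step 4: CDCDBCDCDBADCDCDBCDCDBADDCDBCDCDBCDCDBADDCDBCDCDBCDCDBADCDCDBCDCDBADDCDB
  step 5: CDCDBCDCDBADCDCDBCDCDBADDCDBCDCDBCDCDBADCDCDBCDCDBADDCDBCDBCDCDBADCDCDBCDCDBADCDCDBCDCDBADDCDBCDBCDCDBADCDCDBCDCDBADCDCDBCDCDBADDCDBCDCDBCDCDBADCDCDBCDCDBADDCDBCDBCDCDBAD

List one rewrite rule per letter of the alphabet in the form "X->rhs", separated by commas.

  step 4 ⇒ step 5: CDCDBCDCDBADCDCDBCDCDBADDCDBCDCDBCDCDBADDCDBCDCDBCDCDBADCDCDBCDCDBADDCDB ⇒ CD·CDB·CD·CDB·AD·CD·CDB·CD·CDB·AD·D·CDB·CD·CDB·CD·CDB·AD·CD·CDB·CD·CDB·AD·D·CDB·CDB·CD·CDB·AD·CD·CDB·CD·CDB·AD·CD·CDB·CD·CDB·AD·D·CDB·CDB·CD·CDB·AD·CD·CDB·CD·CDB·AD·CD·CDB·CD·CDB·AD·D·CDB·CD·CDB·CD·CDB·AD·CD·CDB·CD·CDB·AD·D·CDB·CDB·CD·CDB·AD
    A ↦ D
    B ↦ AD
    C ↦ CD
    D ↦ CDB

A->D, B->AD, C->CD, D->CDB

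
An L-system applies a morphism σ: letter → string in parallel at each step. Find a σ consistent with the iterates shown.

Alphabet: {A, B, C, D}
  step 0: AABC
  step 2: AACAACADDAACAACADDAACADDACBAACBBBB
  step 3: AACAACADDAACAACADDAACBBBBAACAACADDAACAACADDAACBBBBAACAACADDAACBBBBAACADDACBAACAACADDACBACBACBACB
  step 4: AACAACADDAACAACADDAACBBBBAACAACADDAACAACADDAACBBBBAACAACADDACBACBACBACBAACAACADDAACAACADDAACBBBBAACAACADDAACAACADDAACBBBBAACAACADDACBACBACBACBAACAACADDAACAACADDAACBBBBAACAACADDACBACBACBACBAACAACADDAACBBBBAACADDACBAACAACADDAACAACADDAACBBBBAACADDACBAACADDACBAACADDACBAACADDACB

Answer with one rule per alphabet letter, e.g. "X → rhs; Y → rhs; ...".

  step 3 ⇒ step 4: AACAACADDAACAACADDAACBBBBAACAACADDAACAACADDAACBBBBAACAACADDAACBBBBAACADDACBAACAACADDACBACBACBACB ⇒ AAC·AAC·ADD·AAC·AAC·ADD·AAC·BB·BB·AAC·AAC·ADD·AAC·AAC·ADD·AAC·BB·BB·AAC·AAC·ADD·ACB·ACB·ACB·ACB·AAC·AAC·ADD·AAC·AAC·ADD·AAC·BB·BB·AAC·AAC·ADD·AAC·AAC·ADD·AAC·BB·BB·AAC·AAC·ADD·ACB·ACB·ACB·ACB·AAC·AAC·ADD·AAC·AAC·ADD·AAC·BB·BB·AAC·AAC·ADD·ACB·ACB·ACB·ACB·AAC·AAC·ADD·AAC·BB·BB·AAC·ADD·ACB·AAC·AAC·ADD·AAC·AAC·ADD·AAC·BB·BB·AAC·ADD·ACB·AAC·ADD·ACB·AAC·ADD·ACB·AAC·ADD·ACB
    A ↦ AAC
    B ↦ ACB
    C ↦ ADD
    D ↦ BB

A->AAC, B->ACB, C->ADD, D->BB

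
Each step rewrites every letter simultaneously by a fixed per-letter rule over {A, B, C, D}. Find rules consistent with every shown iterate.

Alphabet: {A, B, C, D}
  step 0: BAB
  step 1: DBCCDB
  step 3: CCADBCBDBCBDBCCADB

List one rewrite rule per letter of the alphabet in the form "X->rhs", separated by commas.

A->CC, B->DB, C->CB, D->A

  step 0 ⇒ step 1: BAB ⇒ DB·CC·DB
    A ↦ CC
    B ↦ DB
    C ↦ CB  (constrained at step 1)
    D ↦ A  (constrained at step 1)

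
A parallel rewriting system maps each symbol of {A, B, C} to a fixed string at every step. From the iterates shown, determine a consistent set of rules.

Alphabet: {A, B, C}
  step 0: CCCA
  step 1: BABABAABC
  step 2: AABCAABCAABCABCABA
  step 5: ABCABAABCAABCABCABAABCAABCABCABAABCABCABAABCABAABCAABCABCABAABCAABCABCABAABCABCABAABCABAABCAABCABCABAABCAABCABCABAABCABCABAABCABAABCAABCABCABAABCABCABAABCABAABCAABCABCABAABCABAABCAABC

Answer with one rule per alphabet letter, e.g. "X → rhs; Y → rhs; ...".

A->ABC, B->A, C->BA

  step 1 ⇒ step 2: BABABAABC ⇒ A·ABC·A·ABC·A·ABC·ABC·A·BA
    A ↦ ABC
    B ↦ A
    C ↦ BA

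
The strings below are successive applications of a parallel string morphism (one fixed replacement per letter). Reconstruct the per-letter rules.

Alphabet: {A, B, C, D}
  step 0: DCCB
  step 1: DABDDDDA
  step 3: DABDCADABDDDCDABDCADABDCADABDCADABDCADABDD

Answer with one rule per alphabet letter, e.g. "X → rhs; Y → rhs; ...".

  step 0 ⇒ step 1: DCCB ⇒ DAB·DD·DD·A
    B ↦ A
    C ↦ DD
    D ↦ DAB
    A ↦ DC  (constrained at step 1)

A->DC, B->A, C->DD, D->DAB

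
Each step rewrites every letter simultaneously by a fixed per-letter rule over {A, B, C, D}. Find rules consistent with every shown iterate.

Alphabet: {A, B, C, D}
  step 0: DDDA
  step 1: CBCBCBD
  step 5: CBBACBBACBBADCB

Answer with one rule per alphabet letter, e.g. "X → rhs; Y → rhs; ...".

A->D, B->A, C->B, D->CB

  step 0 ⇒ step 1: DDDA ⇒ CB·CB·CB·D
    A ↦ D
    D ↦ CB
    B ↦ A  (constrained at step 1)
    C ↦ B  (constrained at step 1)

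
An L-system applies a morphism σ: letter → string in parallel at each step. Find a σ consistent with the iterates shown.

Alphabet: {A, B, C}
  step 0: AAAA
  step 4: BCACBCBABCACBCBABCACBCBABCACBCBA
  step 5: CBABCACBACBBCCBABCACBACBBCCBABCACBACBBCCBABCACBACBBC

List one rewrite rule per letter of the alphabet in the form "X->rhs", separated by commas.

  step 4 ⇒ step 5: BCACBCBABCACBCBABCACBCBABCACBCBA ⇒ CB·A·BC·A·CB·A·CB·BC·CB·A·BC·A·CB·A·CB·BC·CB·A·BC·A·CB·A·CB·BC·CB·A·BC·A·CB·A·CB·BC
    A ↦ BC
    B ↦ CB
    C ↦ A

A->BC, B->CB, C->A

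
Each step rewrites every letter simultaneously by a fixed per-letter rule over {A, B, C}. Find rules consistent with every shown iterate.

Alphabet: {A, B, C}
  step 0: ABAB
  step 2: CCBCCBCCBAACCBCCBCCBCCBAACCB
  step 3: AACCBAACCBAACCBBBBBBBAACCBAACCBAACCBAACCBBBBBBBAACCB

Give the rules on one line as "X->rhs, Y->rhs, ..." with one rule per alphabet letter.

A->BBB, B->CCB, C->A

  step 2 ⇒ step 3: CCBCCBCCBAACCBCCBCCBCCBAACCB ⇒ A·A·CCB·A·A·CCB·A·A·CCB·BBB·BBB·A·A·CCB·A·A·CCB·A·A·CCB·A·A·CCB·BBB·BBB·A·A·CCB
    A ↦ BBB
    B ↦ CCB
    C ↦ A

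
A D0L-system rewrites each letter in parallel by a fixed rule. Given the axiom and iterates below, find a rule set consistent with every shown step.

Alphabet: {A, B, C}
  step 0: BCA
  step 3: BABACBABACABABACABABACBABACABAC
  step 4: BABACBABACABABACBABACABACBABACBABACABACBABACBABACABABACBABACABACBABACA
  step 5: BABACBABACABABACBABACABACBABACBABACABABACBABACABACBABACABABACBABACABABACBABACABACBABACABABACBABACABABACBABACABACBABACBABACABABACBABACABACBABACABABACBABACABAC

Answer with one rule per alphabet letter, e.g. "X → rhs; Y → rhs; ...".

A->BAC, B->BA, C->A

  step 4 ⇒ step 5: BABACBABACABABACBABACABACBABACBABACABACBABACBABACABABACBABACABACBABACA ⇒ BA·BAC·BA·BAC·A·BA·BAC·BA·BAC·A·BAC·BA·BAC·BA·BAC·A·BA·BAC·BA·BAC·A·BAC·BA·BAC·A·BA·BAC·BA·BAC·A·BA·BAC·BA·BAC·A·BAC·BA·BAC·A·BA·BAC·BA·BAC·A·BA·BAC·BA·BAC·A·BAC·BA·BAC·BA·BAC·A·BA·BAC·BA·BAC·A·BAC·BA·BAC·A·BA·BAC·BA·BAC·A·BAC
    A ↦ BAC
    B ↦ BA
    C ↦ A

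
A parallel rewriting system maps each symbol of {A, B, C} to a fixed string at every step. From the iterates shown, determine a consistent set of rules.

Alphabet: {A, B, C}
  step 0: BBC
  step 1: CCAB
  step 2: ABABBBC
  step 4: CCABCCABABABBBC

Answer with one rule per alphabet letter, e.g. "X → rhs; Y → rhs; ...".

  step 1 ⇒ step 2: CCAB ⇒ AB·AB·BB·C
    A ↦ BB
    B ↦ C
    C ↦ AB

A->BB, B->C, C->AB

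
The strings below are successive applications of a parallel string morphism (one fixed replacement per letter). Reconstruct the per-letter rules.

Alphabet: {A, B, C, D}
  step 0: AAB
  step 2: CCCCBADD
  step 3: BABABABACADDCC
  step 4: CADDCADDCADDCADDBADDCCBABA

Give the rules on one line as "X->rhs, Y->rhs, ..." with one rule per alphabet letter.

A->DD, B->CA, C->BA, D->C

  step 3 ⇒ step 4: BABABABACADDCC ⇒ CA·DD·CA·DD·CA·DD·CA·DD·BA·DD·C·C·BA·BA
    A ↦ DD
    B ↦ CA
    C ↦ BA
    D ↦ C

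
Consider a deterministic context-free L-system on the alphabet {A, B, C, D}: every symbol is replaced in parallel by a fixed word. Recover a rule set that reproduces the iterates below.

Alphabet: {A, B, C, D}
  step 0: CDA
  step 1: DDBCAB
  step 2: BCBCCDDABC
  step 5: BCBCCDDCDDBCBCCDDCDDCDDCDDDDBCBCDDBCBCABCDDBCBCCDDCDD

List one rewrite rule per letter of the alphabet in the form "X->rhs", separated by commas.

A->AB, B->C, C->DD, D->BC

  step 1 ⇒ step 2: DDBCAB ⇒ BC·BC·C·DD·AB·C
    A ↦ AB
    B ↦ C
    C ↦ DD
    D ↦ BC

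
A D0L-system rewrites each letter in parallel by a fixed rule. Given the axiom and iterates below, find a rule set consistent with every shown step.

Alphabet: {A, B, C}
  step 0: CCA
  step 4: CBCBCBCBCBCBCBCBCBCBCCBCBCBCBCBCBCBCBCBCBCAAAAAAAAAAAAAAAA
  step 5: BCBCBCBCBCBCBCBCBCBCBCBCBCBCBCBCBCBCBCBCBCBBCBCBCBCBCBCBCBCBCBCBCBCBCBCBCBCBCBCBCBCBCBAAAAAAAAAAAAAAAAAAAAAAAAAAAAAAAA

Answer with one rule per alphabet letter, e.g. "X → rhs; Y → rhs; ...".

A->AA, B->C, C->BCB

  step 4 ⇒ step 5: CBCBCBCBCBCBCBCBCBCBCCBCBCBCBCBCBCBCBCBCBCAAAAAAAAAAAAAAAA ⇒ BCB·C·BCB·C·BCB·C·BCB·C·BCB·C·BCB·C·BCB·C·BCB·C·BCB·C·BCB·C·BCB·BCB·C·BCB·C·BCB·C·BCB·C·BCB·C·BCB·C·BCB·C·BCB·C·BCB·C·BCB·C·BCB·AA·AA·AA·AA·AA·AA·AA·AA·AA·AA·AA·AA·AA·AA·AA·AA
    A ↦ AA
    B ↦ C
    C ↦ BCB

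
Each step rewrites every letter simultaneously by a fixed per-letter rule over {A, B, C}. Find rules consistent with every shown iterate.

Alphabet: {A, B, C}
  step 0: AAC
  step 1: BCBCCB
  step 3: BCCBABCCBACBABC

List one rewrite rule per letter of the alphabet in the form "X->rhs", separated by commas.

  step 0 ⇒ step 1: AAC ⇒ BC·BC·CB
    A ↦ BC
    C ↦ CB
    B ↦ A  (constrained at step 1)

A->BC, B->A, C->CB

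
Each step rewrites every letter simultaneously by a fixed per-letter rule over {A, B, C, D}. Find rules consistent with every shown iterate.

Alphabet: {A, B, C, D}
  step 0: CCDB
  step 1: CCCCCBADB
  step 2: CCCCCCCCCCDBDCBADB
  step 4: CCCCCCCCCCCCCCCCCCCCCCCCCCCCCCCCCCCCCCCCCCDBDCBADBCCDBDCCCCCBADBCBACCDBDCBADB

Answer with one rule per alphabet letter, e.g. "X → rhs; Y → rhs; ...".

  step 1 ⇒ step 2: CCCCCBADB ⇒ CC·CC·CC·CC·CC·DB·D·CBA·DB
    A ↦ D
    B ↦ DB
    C ↦ CC
    D ↦ CBA

A->D, B->DB, C->CC, D->CBA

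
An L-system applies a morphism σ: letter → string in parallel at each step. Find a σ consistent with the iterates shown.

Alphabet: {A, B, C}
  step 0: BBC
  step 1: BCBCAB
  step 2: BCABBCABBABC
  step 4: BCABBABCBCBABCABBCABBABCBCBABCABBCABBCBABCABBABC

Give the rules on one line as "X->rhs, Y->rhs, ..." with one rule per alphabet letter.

  step 1 ⇒ step 2: BCBCAB ⇒ BC·AB·BC·AB·BA·BC
    A ↦ BA
    B ↦ BC
    C ↦ AB

A->BA, B->BC, C->AB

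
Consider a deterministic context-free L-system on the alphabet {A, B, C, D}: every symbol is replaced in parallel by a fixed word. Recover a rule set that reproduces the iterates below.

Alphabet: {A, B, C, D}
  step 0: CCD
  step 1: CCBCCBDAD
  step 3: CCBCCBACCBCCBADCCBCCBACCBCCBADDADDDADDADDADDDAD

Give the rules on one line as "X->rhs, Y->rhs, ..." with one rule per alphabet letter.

  step 0 ⇒ step 1: CCD ⇒ CCB·CCB·DAD
    C ↦ CCB
    D ↦ DAD
    A ↦ D  (constrained at step 1)
    B ↦ A  (constrained at step 1)

A->D, B->A, C->CCB, D->DAD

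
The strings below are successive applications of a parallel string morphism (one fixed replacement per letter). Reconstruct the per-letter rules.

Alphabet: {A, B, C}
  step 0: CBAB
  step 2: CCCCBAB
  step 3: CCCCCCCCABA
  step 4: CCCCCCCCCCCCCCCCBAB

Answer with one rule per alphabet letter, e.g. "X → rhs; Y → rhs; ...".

  step 3 ⇒ step 4: CCCCCCCCABA ⇒ CC·CC·CC·CC·CC·CC·CC·CC·B·A·B
    A ↦ B
    B ↦ A
    C ↦ CC

A->B, B->A, C->CC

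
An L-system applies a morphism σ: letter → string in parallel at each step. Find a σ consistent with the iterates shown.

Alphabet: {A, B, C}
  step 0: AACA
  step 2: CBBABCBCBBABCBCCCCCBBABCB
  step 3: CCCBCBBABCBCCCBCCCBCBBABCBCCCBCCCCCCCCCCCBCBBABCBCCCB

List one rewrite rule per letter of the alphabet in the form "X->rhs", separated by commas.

  step 2 ⇒ step 3: CBBABCBCBBABCBCCCCCBBABCB ⇒ CC·CB·CB·BAB·CB·CC·CB·CC·CB·CB·BAB·CB·CC·CB·CC·CC·CC·CC·CC·CB·CB·BAB·CB·CC·CB
    A ↦ BAB
    B ↦ CB
    C ↦ CC

A->BAB, B->CB, C->CC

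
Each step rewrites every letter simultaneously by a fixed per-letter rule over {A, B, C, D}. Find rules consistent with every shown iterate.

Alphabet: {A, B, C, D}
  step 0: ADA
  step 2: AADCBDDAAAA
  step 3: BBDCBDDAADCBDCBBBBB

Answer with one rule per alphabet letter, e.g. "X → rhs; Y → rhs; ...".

  step 2 ⇒ step 3: AADCBDDAAAA ⇒ B·B·DCB·DD·AA·DCB·DCB·B·B·B·B
    A ↦ B
    B ↦ AA
    C ↦ DD
    D ↦ DCB

A->B, B->AA, C->DD, D->DCB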